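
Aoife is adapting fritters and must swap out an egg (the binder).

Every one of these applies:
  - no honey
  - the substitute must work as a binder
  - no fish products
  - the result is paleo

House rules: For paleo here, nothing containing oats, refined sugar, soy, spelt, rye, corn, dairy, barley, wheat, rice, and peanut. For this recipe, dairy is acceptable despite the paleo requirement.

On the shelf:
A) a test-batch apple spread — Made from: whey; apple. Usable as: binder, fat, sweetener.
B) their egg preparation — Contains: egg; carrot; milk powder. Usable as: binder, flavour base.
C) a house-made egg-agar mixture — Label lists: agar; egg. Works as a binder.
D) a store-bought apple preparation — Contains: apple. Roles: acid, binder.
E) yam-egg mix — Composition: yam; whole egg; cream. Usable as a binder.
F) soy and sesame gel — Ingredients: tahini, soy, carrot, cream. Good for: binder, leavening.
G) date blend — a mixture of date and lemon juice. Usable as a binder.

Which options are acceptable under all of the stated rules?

A: dairy is permitted under the paleo carve-out; nothing else excluded — keep
B: dairy is permitted under the paleo carve-out; nothing else excluded — keep
C: all constraints satisfied — keep
D: only apple; none excluded — OK
E: dairy is permitted under the paleo carve-out; nothing else excluded — valid
F: has soy, so not paleo — no
G: no fish, paleo — valid

A, B, C, D, E, G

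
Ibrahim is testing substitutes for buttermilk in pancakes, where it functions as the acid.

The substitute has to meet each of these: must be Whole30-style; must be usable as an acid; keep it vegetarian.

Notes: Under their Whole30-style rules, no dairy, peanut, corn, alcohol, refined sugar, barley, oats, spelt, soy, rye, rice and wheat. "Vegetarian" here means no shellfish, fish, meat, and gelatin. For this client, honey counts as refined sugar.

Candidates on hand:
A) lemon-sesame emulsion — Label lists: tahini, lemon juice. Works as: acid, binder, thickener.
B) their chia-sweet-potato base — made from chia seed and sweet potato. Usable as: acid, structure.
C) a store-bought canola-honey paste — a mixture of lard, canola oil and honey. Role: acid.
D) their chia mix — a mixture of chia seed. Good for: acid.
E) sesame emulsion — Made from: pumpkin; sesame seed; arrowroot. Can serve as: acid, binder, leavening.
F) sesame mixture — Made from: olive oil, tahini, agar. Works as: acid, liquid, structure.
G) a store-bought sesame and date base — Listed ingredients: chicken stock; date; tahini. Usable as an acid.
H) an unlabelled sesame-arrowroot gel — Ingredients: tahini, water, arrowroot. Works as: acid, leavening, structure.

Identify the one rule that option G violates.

usable as an acid: satisfied
Whole30-style: satisfied
vegetarian: has chicken stock — fails

vegetarian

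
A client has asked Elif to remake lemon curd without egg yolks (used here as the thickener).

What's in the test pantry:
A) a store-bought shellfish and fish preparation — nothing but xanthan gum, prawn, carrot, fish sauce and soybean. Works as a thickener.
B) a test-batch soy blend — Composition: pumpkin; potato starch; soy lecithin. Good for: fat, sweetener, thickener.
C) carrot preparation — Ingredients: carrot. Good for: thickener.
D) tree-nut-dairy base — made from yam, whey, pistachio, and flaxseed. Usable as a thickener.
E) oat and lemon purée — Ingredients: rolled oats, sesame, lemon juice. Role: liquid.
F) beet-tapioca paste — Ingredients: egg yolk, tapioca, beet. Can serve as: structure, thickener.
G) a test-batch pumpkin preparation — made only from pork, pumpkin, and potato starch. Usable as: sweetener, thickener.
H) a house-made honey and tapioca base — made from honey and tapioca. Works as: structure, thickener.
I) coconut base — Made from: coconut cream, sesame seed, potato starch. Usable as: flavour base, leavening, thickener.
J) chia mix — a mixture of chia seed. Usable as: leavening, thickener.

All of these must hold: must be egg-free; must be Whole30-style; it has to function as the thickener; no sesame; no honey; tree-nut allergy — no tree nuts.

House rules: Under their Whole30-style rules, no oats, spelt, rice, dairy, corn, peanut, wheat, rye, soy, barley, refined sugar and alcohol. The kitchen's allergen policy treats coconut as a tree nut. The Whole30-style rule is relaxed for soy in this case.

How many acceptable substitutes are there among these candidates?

A: soy is permitted under the Whole30-style carve-out; nothing else excluded — OK
B: soy is permitted under the Whole30-style carve-out; nothing else excluded — OK
C: tree-nut-free, no egg — OK
D: has whey, so not Whole30-style; has pistachio, so not tree-nut-free — no
E: not usable as a thickener; has rolled oats, so not Whole30-style (and 1 more) — no
F: has egg yolk, so not egg-free — out
G: only pork, pumpkin, and potato starch; none excluded — valid
H: has honey, so not honey-free — no
I: has sesame seed, so not sesame-free; has coconut cream, so not tree-nut-free — reject
J: all constraints satisfied — valid

5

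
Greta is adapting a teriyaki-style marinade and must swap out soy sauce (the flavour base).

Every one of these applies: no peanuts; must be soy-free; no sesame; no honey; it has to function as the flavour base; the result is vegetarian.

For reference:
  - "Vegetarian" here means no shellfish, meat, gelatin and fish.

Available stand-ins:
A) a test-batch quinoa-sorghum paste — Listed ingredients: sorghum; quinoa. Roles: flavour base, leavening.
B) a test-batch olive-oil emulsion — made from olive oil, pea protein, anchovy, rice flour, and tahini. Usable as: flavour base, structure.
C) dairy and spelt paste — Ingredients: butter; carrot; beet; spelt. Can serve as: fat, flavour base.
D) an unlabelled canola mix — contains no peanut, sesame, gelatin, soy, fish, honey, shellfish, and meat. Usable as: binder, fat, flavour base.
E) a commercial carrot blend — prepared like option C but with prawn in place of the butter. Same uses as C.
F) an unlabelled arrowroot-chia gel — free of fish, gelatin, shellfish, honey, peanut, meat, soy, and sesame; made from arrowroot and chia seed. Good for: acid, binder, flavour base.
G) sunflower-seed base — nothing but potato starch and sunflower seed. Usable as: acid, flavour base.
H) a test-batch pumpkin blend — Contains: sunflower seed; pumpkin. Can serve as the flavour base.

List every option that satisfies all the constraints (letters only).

A, C, D, F, G, H

A: all constraints satisfied — valid
B: has anchovy, so not vegetarian; has tahini, so not sesame-free — reject
C: vegetarian, no peanut — valid
D: vegetarian, no honey — valid
E: has prawn, so not vegetarian — out
F: works as a flavour base, no soy, no honey — keep
G: only potato starch and sunflower seed; none excluded — valid
H: only pumpkin and sunflower seed; none excluded — keep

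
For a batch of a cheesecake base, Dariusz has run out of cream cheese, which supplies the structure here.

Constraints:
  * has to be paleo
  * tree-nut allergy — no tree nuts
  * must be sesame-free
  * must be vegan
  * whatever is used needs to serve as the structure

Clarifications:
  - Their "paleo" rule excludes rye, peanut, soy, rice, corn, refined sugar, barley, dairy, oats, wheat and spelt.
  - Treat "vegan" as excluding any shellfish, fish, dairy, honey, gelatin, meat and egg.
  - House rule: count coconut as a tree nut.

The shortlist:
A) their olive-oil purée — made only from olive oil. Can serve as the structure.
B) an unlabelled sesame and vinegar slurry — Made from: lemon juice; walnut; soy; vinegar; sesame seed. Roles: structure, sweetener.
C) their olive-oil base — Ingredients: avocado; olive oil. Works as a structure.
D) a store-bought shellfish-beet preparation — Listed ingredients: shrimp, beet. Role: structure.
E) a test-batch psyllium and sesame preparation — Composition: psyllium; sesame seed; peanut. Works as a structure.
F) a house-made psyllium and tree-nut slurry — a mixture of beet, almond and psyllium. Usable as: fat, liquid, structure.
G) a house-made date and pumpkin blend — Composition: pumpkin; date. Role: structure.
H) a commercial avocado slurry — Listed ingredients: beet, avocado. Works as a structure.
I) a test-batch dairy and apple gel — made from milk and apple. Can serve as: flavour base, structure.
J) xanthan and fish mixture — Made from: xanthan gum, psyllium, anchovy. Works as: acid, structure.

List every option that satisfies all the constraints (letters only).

A, C, G, H

A: only olive oil; none excluded — OK
B: has soy, so not paleo; has sesame seed, so not sesame-free (and 1 more) — no
C: only olive oil and avocado; none excluded — OK
D: has shrimp, so not vegan — reject
E: has peanut, so not paleo; has sesame seed, so not sesame-free — no
F: has almond, so not tree-nut-free — out
G: paleo, vegan — valid
H: all constraints satisfied — keep
I: has milk, so not paleo; has milk, so not vegan — reject
J: has anchovy, so not vegan — reject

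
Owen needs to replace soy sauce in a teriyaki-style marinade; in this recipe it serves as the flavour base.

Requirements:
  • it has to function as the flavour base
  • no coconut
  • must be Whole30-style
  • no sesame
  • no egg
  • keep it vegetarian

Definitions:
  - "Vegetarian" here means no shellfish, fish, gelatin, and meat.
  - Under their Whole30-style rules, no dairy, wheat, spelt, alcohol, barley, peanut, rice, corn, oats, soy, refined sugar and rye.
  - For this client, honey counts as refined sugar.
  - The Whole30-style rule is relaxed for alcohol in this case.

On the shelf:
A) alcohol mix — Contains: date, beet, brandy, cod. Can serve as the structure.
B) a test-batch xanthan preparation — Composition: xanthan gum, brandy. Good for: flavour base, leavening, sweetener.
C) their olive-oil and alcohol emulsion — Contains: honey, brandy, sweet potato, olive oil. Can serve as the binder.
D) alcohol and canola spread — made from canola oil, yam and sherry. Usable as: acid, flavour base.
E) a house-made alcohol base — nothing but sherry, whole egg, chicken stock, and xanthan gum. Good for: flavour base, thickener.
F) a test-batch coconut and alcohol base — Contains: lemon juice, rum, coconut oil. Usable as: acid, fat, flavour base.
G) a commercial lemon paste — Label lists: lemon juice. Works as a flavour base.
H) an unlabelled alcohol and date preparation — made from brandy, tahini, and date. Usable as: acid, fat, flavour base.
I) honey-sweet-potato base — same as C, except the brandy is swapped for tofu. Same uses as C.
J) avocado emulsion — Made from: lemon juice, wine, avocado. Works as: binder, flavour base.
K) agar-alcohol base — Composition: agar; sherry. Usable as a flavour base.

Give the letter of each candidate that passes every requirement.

A: not usable as a flavour base; has cod, so not vegetarian — reject
B: alcohol is permitted under the Whole30-style carve-out; nothing else excluded — valid
C: not usable as a flavour base; has honey, so not Whole30-style — reject
D: alcohol is permitted under the Whole30-style carve-out; nothing else excluded — keep
E: has chicken stock, so not vegetarian; has whole egg, so not egg-free — out
F: has coconut oil, so not coconut-free — reject
G: every rule checks out — valid
H: has tahini, so not sesame-free — no
I: not usable as a flavour base; has honey, so not Whole30-style — no
J: alcohol is permitted under the Whole30-style carve-out; nothing else excluded — OK
K: alcohol is permitted under the Whole30-style carve-out; nothing else excluded — valid

B, D, G, J, K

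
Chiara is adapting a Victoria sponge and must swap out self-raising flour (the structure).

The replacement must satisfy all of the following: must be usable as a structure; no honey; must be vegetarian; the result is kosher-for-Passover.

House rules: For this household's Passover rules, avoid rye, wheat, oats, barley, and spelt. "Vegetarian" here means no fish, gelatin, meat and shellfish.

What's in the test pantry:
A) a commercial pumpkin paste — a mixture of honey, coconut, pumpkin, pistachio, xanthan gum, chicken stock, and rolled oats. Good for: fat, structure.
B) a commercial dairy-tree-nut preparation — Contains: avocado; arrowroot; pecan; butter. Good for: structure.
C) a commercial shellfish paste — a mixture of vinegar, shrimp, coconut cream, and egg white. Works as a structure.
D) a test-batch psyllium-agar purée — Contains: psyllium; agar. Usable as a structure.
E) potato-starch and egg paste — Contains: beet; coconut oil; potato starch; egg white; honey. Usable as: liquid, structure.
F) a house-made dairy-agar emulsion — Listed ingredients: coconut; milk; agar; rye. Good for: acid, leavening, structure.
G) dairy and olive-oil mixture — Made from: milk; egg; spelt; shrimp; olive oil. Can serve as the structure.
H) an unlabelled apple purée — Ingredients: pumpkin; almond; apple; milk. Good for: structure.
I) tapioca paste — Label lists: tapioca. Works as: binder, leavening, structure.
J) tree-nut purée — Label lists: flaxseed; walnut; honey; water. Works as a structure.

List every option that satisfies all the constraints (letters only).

B, D, H, I

A: has rolled oats, so not kosher-for-Passover; has chicken stock, so not vegetarian (and 1 more) — out
B: butter and pecan etc. — none of it excluded — OK
C: has shrimp, so not vegetarian — out
D: only psyllium and agar; none excluded — valid
E: has honey, so not honey-free — out
F: has rye, so not kosher-for-Passover — out
G: has spelt, so not kosher-for-Passover; has shrimp, so not vegetarian — no
H: milk and almond etc. — none of it excluded — OK
I: works as a structure, vegetarian, no honey — OK
J: has honey, so not honey-free — reject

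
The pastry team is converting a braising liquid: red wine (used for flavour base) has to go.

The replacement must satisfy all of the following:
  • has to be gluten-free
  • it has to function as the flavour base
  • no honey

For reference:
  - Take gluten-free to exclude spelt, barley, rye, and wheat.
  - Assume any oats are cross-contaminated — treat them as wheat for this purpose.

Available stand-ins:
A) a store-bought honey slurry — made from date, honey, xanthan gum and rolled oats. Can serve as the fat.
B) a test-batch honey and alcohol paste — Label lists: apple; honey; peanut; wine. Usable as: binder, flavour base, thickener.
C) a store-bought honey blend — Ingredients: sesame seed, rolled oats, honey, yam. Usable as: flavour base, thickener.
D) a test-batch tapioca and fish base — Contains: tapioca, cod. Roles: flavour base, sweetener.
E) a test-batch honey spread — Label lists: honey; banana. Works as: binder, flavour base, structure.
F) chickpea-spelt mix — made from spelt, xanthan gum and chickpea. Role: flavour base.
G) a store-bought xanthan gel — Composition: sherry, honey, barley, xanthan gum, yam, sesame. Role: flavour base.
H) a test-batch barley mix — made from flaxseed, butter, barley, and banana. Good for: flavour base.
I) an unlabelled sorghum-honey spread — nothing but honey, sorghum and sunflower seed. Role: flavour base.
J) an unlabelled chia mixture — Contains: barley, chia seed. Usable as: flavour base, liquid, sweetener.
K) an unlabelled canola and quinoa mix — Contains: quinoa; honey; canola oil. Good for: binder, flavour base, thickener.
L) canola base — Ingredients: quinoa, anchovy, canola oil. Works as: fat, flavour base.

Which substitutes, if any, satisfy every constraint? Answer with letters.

D, L

A: not usable as a flavour base; has rolled oats, so not gluten-free (and 1 more) — no
B: has honey, so not honey-free — reject
C: has rolled oats, so not gluten-free; has honey, so not honey-free — reject
D: no honey, gluten-free — valid
E: has honey, so not honey-free — no
F: has spelt, so not gluten-free — reject
G: has barley, so not gluten-free; has honey, so not honey-free — reject
H: has barley, so not gluten-free — out
I: has honey, so not honey-free — out
J: has barley, so not gluten-free — reject
K: has honey, so not honey-free — no
L: only anchovy, canola oil, and quinoa; none excluded — keep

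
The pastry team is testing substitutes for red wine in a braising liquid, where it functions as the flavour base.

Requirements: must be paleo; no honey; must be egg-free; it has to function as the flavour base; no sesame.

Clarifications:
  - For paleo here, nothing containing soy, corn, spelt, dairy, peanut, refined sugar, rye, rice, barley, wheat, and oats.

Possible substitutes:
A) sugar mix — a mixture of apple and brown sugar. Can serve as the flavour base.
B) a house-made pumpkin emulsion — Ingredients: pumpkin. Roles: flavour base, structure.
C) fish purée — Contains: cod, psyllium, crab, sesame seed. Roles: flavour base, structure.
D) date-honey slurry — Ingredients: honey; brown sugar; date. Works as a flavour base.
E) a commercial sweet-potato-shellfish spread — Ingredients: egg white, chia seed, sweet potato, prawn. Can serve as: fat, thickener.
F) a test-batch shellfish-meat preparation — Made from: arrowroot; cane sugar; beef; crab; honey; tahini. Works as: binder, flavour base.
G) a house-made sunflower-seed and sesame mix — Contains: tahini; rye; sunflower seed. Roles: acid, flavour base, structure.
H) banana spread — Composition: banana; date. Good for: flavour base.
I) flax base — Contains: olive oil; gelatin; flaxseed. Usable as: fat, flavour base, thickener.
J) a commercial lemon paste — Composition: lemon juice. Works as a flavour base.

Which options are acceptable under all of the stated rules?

A: has brown sugar, so not paleo — reject
B: every rule checks out — keep
C: has sesame seed, so not sesame-free — reject
D: has brown sugar, so not paleo; has honey, so not honey-free — out
E: not usable as a flavour base; has egg white, so not egg-free — out
F: has cane sugar, so not paleo; has tahini, so not sesame-free (and 1 more) — no
G: has rye, so not paleo; has tahini, so not sesame-free — out
H: all constraints satisfied — keep
I: paleo, no egg — keep
J: every rule checks out — keep

B, H, I, J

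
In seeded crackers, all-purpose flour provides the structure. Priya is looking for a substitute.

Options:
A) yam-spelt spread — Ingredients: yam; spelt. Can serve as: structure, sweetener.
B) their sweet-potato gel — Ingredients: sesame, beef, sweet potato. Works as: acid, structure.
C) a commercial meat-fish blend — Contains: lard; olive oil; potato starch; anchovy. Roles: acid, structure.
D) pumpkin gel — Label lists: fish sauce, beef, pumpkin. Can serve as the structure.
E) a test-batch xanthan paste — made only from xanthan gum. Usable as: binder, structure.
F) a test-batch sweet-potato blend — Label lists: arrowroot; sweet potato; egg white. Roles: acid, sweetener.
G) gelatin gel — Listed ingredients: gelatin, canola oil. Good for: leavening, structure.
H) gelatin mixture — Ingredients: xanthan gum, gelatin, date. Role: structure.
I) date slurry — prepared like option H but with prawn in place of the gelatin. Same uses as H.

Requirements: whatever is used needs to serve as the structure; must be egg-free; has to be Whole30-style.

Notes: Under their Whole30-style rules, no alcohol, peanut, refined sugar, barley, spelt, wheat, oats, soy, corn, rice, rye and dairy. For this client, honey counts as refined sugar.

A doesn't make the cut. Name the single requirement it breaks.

usable as a structure: satisfied
Whole30-style: has spelt — fails
egg-free: satisfied

Whole30-style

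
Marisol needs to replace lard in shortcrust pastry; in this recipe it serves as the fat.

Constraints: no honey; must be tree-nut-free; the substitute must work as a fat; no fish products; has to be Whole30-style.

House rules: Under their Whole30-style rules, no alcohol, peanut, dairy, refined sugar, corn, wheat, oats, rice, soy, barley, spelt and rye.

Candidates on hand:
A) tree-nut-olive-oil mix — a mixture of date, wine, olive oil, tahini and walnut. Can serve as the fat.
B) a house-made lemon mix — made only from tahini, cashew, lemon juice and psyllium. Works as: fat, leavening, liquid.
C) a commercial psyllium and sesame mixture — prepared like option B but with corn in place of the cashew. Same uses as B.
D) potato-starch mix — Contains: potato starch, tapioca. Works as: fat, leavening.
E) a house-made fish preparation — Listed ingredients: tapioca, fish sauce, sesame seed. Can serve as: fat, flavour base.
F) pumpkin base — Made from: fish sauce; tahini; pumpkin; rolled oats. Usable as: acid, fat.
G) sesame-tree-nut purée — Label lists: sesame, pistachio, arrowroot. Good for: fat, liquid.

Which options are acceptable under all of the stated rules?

A: has wine, so not Whole30-style; has walnut, so not tree-nut-free — out
B: has cashew, so not tree-nut-free — reject
C: has corn, so not Whole30-style — reject
D: only tapioca and potato starch; none excluded — valid
E: has fish sauce, so not fish-free — no
F: has rolled oats, so not Whole30-style; has fish sauce, so not fish-free — no
G: has pistachio, so not tree-nut-free — reject

D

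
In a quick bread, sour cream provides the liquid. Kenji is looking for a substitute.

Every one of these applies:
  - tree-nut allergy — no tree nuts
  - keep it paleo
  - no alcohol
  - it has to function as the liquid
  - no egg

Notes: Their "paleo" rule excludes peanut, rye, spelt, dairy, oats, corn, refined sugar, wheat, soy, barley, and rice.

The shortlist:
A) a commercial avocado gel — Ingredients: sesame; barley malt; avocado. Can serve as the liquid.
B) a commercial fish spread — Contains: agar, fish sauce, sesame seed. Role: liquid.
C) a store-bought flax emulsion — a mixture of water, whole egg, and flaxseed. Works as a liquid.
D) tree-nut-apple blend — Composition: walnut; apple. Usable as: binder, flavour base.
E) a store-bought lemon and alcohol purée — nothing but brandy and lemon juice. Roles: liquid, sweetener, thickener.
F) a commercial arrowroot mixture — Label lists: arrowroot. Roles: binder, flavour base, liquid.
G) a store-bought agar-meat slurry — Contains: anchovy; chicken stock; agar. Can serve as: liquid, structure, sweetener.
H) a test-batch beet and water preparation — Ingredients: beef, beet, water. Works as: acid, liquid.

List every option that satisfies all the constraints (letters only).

B, F, G, H

A: has barley malt, so not paleo — out
B: works as a liquid, no egg, no alcohol — OK
C: has whole egg, so not egg-free — no
D: not usable as a liquid; has walnut, so not tree-nut-free — reject
E: has brandy, so not alcohol-free — out
F: every rule checks out — OK
G: works as a liquid, paleo, no egg — valid
H: all constraints satisfied — valid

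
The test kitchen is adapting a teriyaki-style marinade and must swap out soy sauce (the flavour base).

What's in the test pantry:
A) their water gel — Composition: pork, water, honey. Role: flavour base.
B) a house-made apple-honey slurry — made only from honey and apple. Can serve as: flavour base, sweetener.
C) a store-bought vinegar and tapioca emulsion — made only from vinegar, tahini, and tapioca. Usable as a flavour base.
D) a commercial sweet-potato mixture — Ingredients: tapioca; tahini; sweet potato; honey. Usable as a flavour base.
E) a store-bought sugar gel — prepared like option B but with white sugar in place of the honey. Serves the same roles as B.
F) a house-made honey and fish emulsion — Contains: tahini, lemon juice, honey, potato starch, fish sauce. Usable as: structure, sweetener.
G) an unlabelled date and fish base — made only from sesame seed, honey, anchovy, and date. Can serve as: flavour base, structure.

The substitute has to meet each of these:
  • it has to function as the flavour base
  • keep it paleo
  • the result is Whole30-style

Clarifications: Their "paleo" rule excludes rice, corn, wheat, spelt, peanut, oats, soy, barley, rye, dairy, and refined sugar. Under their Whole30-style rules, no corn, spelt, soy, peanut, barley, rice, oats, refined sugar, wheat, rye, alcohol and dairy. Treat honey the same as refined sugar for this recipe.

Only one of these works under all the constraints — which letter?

C

A: has honey, so not paleo; has honey, so not Whole30-style — out
B: has honey, so not paleo; has honey, so not Whole30-style — out
C: only tahini, tapioca and vinegar; none excluded — OK
D: has honey, so not paleo; has honey, so not Whole30-style — reject
E: has white sugar, so not paleo; has white sugar, so not Whole30-style — no
F: not usable as a flavour base; has honey, so not paleo (and 1 more) — no
G: has honey, so not paleo; has honey, so not Whole30-style — reject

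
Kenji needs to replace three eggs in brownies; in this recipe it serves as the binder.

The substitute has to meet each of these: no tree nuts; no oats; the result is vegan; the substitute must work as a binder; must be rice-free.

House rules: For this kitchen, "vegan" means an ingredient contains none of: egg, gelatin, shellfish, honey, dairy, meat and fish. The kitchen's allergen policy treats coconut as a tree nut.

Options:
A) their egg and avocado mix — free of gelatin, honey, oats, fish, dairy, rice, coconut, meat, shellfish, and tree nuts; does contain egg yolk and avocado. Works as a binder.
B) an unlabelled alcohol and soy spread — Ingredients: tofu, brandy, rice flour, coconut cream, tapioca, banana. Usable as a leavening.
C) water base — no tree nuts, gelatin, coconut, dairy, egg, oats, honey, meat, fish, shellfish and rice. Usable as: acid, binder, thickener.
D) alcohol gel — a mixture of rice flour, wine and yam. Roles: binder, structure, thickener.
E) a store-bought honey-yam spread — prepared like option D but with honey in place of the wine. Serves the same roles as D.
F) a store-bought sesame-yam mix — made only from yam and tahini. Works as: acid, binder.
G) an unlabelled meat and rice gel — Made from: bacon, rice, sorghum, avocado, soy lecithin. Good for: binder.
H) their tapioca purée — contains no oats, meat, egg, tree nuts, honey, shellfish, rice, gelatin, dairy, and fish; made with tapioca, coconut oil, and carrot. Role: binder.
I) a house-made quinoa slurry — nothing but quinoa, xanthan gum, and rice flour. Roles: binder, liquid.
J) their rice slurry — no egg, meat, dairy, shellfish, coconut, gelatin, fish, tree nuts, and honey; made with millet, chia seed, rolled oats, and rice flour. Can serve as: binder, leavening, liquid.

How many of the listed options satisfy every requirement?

2

A: has egg yolk, so not vegan — no
B: not usable as a binder; has coconut cream, so not tree-nut-free (and 1 more) — no
C: no rice, tree-nut-free — keep
D: has rice flour, so not rice-free — no
E: has honey, so not vegan; has rice flour, so not rice-free — out
F: only tahini and yam; none excluded — valid
G: has bacon, so not vegan; has rice, so not rice-free — no
H: has coconut oil, so not tree-nut-free — out
I: has rice flour, so not rice-free — no
J: has rice flour, so not rice-free; has rolled oats, so not oat-free — no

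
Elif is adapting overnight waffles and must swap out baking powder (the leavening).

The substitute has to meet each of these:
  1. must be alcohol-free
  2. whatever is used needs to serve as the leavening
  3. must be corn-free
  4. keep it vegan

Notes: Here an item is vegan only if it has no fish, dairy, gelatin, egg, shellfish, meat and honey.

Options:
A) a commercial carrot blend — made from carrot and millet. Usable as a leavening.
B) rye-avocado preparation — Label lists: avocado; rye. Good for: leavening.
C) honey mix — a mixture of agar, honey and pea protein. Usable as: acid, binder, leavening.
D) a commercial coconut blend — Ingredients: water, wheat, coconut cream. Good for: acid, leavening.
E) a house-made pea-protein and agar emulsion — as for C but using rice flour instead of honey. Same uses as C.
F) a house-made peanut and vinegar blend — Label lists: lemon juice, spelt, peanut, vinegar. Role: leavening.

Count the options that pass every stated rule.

A: only millet and carrot; none excluded — keep
B: only rye and avocado; none excluded — valid
C: has honey, so not vegan — out
D: no corn, vegan — valid
E: works as a leavening, no alcohol, no corn — keep
F: peanut and spelt etc. — none of it excluded — keep

5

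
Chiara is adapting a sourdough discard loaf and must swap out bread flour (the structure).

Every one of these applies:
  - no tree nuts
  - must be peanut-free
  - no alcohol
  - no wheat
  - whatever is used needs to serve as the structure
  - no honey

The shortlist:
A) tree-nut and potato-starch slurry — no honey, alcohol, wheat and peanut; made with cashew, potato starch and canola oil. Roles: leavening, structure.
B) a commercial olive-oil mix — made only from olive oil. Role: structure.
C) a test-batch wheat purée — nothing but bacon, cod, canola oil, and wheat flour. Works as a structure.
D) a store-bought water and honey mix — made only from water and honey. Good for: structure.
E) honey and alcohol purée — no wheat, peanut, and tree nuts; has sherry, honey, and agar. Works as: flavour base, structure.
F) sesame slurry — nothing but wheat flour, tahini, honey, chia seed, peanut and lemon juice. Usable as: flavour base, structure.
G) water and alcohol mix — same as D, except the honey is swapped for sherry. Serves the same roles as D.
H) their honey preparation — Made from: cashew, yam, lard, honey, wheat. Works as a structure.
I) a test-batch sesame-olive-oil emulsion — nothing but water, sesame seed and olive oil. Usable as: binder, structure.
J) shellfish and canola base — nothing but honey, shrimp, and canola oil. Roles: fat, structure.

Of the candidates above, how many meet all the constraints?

2

A: has cashew, so not tree-nut-free — no
B: no alcohol, no wheat — valid
C: has wheat flour, so not wheat-free — out
D: has honey, so not honey-free — no
E: has honey, so not honey-free; has sherry, so not alcohol-free — no
F: has wheat flour, so not wheat-free; has honey, so not honey-free (and 1 more) — out
G: has sherry, so not alcohol-free — out
H: has cashew, so not tree-nut-free; has wheat, so not wheat-free (and 1 more) — out
I: all constraints satisfied — OK
J: has honey, so not honey-free — out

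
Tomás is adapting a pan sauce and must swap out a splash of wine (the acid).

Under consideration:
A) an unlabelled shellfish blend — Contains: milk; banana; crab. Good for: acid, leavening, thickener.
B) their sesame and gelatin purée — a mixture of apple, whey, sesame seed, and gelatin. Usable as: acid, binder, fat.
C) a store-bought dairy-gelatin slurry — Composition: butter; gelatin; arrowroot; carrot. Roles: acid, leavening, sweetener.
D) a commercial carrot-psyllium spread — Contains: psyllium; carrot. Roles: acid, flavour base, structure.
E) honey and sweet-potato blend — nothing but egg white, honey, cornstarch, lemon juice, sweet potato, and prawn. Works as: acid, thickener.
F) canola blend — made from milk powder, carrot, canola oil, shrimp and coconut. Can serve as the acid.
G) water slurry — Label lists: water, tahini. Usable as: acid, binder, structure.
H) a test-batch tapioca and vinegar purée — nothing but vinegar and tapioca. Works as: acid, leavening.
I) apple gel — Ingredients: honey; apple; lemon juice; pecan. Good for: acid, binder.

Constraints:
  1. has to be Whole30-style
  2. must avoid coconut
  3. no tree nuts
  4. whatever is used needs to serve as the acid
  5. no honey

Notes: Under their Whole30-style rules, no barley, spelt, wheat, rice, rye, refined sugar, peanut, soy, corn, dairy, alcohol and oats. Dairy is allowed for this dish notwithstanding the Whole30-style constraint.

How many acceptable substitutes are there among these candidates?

A: dairy is permitted under the Whole30-style carve-out; nothing else excluded — OK
B: dairy is permitted under the Whole30-style carve-out; nothing else excluded — OK
C: dairy is permitted under the Whole30-style carve-out; nothing else excluded — keep
D: works as an acid, no honey, no tree nuts — OK
E: has cornstarch, so not Whole30-style; has honey, so not honey-free — no
F: has coconut, so not coconut-free — reject
G: only tahini and water; none excluded — keep
H: works as an acid, Whole30-style, no tree nuts — keep
I: has pecan, so not tree-nut-free; has honey, so not honey-free — reject

6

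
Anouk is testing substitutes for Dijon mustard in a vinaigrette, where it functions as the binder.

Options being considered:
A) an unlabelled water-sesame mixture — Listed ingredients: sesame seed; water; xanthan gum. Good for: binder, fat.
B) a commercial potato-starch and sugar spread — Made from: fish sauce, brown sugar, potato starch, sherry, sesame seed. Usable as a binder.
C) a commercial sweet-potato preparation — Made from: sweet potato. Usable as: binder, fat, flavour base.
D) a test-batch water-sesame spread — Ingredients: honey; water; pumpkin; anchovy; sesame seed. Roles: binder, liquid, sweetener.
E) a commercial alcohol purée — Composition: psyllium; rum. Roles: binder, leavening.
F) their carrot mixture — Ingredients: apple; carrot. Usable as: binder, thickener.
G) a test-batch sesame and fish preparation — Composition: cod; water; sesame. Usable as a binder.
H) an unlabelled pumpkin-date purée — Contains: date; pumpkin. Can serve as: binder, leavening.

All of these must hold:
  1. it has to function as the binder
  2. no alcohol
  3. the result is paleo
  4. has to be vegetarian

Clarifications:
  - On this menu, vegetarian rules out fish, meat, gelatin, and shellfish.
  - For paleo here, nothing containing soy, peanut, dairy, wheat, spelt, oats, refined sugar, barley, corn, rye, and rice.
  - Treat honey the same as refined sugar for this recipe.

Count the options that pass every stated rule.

A: works as a binder, paleo, no alcohol — valid
B: has fish sauce, so not vegetarian; has brown sugar, so not paleo (and 1 more) — no
C: nothing on the exclusion list — keep
D: has anchovy, so not vegetarian; has honey, so not paleo — no
E: has rum, so not alcohol-free — no
F: only carrot and apple; none excluded — valid
G: has cod, so not vegetarian — reject
H: only date and pumpkin; none excluded — keep

4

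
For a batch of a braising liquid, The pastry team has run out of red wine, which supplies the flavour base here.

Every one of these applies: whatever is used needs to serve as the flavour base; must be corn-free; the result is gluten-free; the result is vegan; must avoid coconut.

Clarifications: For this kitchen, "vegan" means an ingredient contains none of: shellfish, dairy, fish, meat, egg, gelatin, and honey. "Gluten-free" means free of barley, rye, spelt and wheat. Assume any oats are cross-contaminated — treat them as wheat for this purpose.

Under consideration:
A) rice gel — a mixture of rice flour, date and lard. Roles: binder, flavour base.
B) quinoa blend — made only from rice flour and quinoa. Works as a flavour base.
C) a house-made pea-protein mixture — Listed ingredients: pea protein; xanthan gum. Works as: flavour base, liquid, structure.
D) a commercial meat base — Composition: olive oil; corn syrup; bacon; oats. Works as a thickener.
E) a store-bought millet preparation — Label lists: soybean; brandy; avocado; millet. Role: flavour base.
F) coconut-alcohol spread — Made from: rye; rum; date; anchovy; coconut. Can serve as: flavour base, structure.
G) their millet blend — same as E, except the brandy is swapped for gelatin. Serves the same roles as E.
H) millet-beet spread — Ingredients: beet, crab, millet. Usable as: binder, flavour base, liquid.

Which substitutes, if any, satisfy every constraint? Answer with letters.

A: has lard, so not vegan — out
B: all constraints satisfied — OK
C: only pea protein and xanthan gum; none excluded — OK
D: not usable as a flavour base; has bacon, so not vegan (and 2 more) — reject
E: every rule checks out — valid
F: has anchovy, so not vegan; has rye, so not gluten-free (and 1 more) — reject
G: has gelatin, so not vegan — reject
H: has crab, so not vegan — reject

B, C, E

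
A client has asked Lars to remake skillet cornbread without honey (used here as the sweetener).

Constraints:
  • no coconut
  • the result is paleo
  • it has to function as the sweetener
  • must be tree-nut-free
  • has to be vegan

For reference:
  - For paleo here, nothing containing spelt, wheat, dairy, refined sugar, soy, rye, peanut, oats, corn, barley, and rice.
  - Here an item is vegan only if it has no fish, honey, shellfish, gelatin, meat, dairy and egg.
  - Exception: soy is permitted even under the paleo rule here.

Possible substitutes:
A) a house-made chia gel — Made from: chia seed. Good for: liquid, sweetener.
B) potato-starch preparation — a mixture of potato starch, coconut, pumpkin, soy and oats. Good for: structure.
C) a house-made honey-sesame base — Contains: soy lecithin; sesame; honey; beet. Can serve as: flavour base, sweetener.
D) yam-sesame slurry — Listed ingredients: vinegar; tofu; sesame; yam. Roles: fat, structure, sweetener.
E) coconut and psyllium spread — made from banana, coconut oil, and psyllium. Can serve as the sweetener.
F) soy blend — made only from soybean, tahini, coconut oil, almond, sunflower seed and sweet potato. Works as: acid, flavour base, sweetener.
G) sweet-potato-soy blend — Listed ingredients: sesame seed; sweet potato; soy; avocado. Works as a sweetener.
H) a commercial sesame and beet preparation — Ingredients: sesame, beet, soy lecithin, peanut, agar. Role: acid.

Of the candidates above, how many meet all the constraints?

A: only chia seed; none excluded — OK
B: not usable as a sweetener; has oats, so not paleo (and 1 more) — reject
C: has honey, so not vegan — no
D: soy is permitted under the paleo carve-out; nothing else excluded — keep
E: has coconut oil, so not coconut-free — no
F: has coconut oil, so not coconut-free; has almond, so not tree-nut-free — reject
G: soy is permitted under the paleo carve-out; nothing else excluded — OK
H: not usable as a sweetener; has peanut, so not paleo — out

3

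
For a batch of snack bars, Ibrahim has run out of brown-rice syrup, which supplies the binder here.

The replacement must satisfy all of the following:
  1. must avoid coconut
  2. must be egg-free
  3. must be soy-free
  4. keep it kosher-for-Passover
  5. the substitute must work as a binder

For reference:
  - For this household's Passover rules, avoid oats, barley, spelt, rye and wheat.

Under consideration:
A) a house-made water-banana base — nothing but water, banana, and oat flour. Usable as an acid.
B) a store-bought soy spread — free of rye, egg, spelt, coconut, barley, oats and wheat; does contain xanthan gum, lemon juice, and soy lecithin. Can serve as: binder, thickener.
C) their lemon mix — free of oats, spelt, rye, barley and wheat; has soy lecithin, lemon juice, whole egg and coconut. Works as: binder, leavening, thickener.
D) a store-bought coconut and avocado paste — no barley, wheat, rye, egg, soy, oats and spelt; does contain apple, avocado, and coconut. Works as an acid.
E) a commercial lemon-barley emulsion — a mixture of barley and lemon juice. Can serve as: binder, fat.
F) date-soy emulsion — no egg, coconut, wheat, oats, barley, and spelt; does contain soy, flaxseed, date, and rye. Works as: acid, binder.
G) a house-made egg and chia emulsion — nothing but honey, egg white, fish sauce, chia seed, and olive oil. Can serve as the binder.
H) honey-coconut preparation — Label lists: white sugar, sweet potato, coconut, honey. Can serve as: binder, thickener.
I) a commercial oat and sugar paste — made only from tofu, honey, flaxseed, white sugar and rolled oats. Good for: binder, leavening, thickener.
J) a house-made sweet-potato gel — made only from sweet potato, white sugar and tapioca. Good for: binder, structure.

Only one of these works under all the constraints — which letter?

A: not usable as a binder; has oat flour, so not kosher-for-Passover — no
B: has soy lecithin, so not soy-free — out
C: has soy lecithin, so not soy-free; has whole egg, so not egg-free (and 1 more) — out
D: not usable as a binder; has coconut, so not coconut-free — reject
E: has barley, so not kosher-for-Passover — reject
F: has rye, so not kosher-for-Passover; has soy, so not soy-free — reject
G: has egg white, so not egg-free — reject
H: has coconut, so not coconut-free — reject
I: has rolled oats, so not kosher-for-Passover; has tofu, so not soy-free — reject
J: works as a binder, kosher-for-Passover, no coconut — OK

J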